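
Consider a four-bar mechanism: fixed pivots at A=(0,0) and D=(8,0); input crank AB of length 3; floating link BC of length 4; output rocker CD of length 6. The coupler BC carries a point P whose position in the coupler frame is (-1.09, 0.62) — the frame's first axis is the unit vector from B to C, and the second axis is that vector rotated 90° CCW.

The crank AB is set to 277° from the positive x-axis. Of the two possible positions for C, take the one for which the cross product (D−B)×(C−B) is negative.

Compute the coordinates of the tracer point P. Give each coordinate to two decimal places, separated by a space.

-0.40 -1.99

A=(0,0), D=(8.00,0)
B = A + 3.00·(cos277°, sin277°) = (0.3656, -2.9776)
|BD| = 8.1945
circle(B,4.00) ∩ circle(D,6.00): a=2.8769, h=2.7791
  candidates: C₊=(2.0361,0.6569) cross=22.773; C₋=(4.0557,-4.5214) cross=-22.773
  mode - wants cross < 0 → take C=(4.0557,-4.5214) (cross=-22.773)
ex = (C−B)/|BC| = (0.9225,-0.3859); ey = (0.3859,0.9225)
P = B + -1.09·ex + 0.62·ey = (-0.4007,-1.9850)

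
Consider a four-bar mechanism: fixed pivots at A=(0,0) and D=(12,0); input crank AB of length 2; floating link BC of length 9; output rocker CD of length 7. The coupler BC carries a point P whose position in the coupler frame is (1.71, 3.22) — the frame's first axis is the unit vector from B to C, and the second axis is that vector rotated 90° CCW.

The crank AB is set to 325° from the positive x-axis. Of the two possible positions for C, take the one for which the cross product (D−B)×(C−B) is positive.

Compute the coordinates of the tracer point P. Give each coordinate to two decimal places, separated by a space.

A=(0,0), D=(12.00,0)
B = A + 2.00·(cos325°, sin325°) = (1.6383, -1.1472)
|BD| = 10.4250
circle(B,9.00) ∩ circle(D,7.00): a=6.7473, h=5.9560
  candidates: C₊=(7.6892,5.5152) cross=62.092; C₋=(9.0000,-6.3246) cross=-62.092
  mode + wants cross > 0 → take C=(7.6892,5.5152) (cross=62.092)
ex = (C−B)/|BC| = (0.6723,0.7403); ey = (-0.7403,0.6723)
P = B + 1.71·ex + 3.22·ey = (0.4043,2.2836)

0.40 2.28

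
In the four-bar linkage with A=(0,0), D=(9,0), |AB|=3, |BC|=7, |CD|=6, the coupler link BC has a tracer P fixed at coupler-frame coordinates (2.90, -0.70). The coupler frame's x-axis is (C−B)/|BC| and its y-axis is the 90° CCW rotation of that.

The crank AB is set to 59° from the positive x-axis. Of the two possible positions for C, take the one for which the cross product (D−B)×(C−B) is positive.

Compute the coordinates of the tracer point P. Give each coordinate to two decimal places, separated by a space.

A=(0,0), D=(9.00,0)
B = A + 3.00·(cos59°, sin59°) = (1.5451, 2.5715)
|BD| = 7.8859
circle(B,7.00) ∩ circle(D,6.00): a=4.7672, h=5.1258
  candidates: C₊=(7.7232,5.8626) cross=40.422; C₋=(4.3803,-3.8286) cross=-40.422
  mode + wants cross > 0 → take C=(7.7232,5.8626) (cross=40.422)
ex = (C−B)/|BC| = (0.8826,0.4702); ey = (-0.4702,0.8826)
P = B + 2.90·ex + -0.70·ey = (4.4337,3.3171)

4.43 3.32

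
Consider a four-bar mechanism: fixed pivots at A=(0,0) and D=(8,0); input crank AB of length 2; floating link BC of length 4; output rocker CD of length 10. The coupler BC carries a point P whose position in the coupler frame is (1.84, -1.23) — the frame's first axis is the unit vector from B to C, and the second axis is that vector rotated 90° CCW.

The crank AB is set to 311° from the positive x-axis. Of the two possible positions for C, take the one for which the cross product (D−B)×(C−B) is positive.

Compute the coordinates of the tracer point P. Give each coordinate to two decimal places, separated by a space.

A=(0,0), D=(8.00,0)
B = A + 2.00·(cos311°, sin311°) = (1.3121, -1.5094)
|BD| = 6.8561
circle(B,4.00) ∩ circle(D,10.00): a=-2.6979, h=2.9532
  candidates: C₊=(-1.9697,0.7774) cross=20.247; C₋=(-0.6694,-4.9841) cross=-20.247
  mode + wants cross > 0 → take C=(-1.9697,0.7774) (cross=20.247)
ex = (C−B)/|BC| = (-0.8205,0.5717); ey = (-0.5717,-0.8205)
P = B + 1.84·ex + -1.23·ey = (0.5057,0.5517)

0.51 0.55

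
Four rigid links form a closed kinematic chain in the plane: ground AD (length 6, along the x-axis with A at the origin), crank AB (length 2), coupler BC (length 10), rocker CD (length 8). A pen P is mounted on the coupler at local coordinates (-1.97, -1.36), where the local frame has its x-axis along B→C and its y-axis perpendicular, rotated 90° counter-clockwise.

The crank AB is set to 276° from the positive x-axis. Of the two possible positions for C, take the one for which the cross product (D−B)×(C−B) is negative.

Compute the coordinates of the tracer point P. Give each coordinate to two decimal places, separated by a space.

A=(0,0), D=(6.00,0)
B = A + 2.00·(cos276°, sin276°) = (0.2091, -1.9890)
|BD| = 6.1230
circle(B,10.00) ∩ circle(D,8.00): a=6.0012, h=7.9991
  candidates: C₊=(3.2863,7.5257) cross=48.978; C₋=(8.4833,-7.6048) cross=-48.978
  mode - wants cross < 0 → take C=(8.4833,-7.6048) (cross=-48.978)
ex = (C−B)/|BC| = (0.8274,-0.5616); ey = (0.5616,0.8274)
P = B + -1.97·ex + -1.36·ey = (-2.1847,-2.0080)

-2.18 -2.01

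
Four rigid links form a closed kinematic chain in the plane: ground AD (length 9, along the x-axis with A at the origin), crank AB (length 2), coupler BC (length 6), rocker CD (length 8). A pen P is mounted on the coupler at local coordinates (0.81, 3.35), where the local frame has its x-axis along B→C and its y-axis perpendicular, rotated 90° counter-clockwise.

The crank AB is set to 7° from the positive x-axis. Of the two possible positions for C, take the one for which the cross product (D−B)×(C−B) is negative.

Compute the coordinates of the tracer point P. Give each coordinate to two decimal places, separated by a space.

A=(0,0), D=(9.00,0)
B = A + 2.00·(cos7°, sin7°) = (1.9851, 0.2437)
|BD| = 7.0191
circle(B,6.00) ∩ circle(D,8.00): a=1.5150, h=5.8056
  candidates: C₊=(3.7008,5.9932) cross=40.750; C₋=(3.2976,-5.6109) cross=-40.750
  mode - wants cross < 0 → take C=(3.2976,-5.6109) (cross=-40.750)
ex = (C−B)/|BC| = (0.2188,-0.9758); ey = (0.9758,0.2188)
P = B + 0.81·ex + 3.35·ey = (5.4311,0.1862)

5.43 0.19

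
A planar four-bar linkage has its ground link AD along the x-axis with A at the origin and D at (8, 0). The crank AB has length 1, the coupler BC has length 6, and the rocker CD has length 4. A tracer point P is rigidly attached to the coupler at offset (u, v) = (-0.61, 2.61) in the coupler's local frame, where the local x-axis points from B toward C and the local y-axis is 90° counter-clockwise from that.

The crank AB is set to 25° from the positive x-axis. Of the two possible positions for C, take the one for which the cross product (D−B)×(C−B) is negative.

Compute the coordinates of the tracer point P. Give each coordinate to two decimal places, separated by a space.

A=(0,0), D=(8.00,0)
B = A + 1.00·(cos25°, sin25°) = (0.9063, 0.4226)
|BD| = 7.1063
circle(B,6.00) ∩ circle(D,4.00): a=4.9603, h=3.3756
  candidates: C₊=(6.0586,3.4973) cross=23.988; C₋=(5.6571,-3.2421) cross=-23.988
  mode - wants cross < 0 → take C=(5.6571,-3.2421) (cross=-23.988)
ex = (C−B)/|BC| = (0.7918,-0.6108); ey = (0.6108,0.7918)
P = B + -0.61·ex + 2.61·ey = (2.0174,2.8618)

2.02 2.86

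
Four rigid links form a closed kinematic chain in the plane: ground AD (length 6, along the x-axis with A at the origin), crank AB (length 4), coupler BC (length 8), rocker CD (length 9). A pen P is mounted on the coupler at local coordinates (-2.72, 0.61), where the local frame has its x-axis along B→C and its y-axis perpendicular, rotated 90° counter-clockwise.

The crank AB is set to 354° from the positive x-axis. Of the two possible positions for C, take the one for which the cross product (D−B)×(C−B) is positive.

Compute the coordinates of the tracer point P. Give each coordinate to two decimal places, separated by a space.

A=(0,0), D=(6.00,0)
B = A + 4.00·(cos354°, sin354°) = (3.9781, -0.4181)
|BD| = 2.0647
circle(B,8.00) ∩ circle(D,9.00): a=-3.0845, h=7.3815
  candidates: C₊=(-0.5373,6.1858) cross=15.240; C₋=(2.4523,-8.2713) cross=-15.240
  mode + wants cross > 0 → take C=(-0.5373,6.1858) (cross=15.240)
ex = (C−B)/|BC| = (-0.5644,0.8255); ey = (-0.8255,-0.5644)
P = B + -2.72·ex + 0.61·ey = (5.0098,-3.0077)

5.01 -3.01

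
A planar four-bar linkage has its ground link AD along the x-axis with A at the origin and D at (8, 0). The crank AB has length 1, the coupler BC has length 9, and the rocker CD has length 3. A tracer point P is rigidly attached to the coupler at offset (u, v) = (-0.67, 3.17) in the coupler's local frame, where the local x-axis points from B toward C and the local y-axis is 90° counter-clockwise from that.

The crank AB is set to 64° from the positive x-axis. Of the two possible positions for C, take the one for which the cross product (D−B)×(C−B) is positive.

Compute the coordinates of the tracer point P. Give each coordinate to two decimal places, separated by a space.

A=(0,0), D=(8.00,0)
B = A + 1.00·(cos64°, sin64°) = (0.4384, 0.8988)
|BD| = 7.6149
circle(B,9.00) ∩ circle(D,3.00): a=8.5350, h=2.8554
  candidates: C₊=(9.2508,2.7268) cross=21.743; C₋=(8.5767,-2.9440) cross=-21.743
  mode + wants cross > 0 → take C=(9.2508,2.7268) (cross=21.743)
ex = (C−B)/|BC| = (0.9792,0.2031); ey = (-0.2031,0.9792)
P = B + -0.67·ex + 3.17·ey = (-0.8615,3.8666)

-0.86 3.87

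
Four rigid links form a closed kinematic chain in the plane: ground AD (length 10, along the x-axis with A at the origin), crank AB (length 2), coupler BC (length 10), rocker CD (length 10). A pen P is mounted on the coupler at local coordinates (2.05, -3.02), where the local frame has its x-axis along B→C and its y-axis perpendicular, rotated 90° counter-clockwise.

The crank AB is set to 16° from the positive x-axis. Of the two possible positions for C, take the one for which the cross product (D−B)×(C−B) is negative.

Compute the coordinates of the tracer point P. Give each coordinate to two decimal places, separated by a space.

-0.22 -2.41

A=(0,0), D=(10.00,0)
B = A + 2.00·(cos16°, sin16°) = (1.9225, 0.5513)
|BD| = 8.0963
circle(B,10.00) ∩ circle(D,10.00): a=4.0481, h=9.1440
  candidates: C₊=(6.5839,9.3984) cross=74.032; C₋=(5.3386,-8.8471) cross=-74.032
  mode - wants cross < 0 → take C=(5.3386,-8.8471) (cross=-74.032)
ex = (C−B)/|BC| = (0.3416,-0.9398); ey = (0.9398,0.3416)
P = B + 2.05·ex + -3.02·ey = (-0.2155,-2.4071)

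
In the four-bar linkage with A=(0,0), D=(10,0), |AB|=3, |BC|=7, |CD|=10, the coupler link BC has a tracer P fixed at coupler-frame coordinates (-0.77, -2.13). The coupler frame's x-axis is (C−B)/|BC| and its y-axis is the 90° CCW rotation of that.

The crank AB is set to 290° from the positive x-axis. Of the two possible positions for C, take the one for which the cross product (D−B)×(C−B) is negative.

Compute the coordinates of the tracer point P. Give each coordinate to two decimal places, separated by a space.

-1.17 -3.37

A=(0,0), D=(10.00,0)
B = A + 3.00·(cos290°, sin290°) = (1.0261, -2.8191)
|BD| = 9.4063
circle(B,7.00) ∩ circle(D,10.00): a=1.9922, h=6.7105
  candidates: C₊=(0.9156,4.1800) cross=63.121; C₋=(4.9378,-8.6241) cross=-63.121
  mode - wants cross < 0 → take C=(4.9378,-8.6241) (cross=-63.121)
ex = (C−B)/|BC| = (0.5588,-0.8293); ey = (0.8293,0.5588)
P = B + -0.77·ex + -2.13·ey = (-1.1706,-3.3708)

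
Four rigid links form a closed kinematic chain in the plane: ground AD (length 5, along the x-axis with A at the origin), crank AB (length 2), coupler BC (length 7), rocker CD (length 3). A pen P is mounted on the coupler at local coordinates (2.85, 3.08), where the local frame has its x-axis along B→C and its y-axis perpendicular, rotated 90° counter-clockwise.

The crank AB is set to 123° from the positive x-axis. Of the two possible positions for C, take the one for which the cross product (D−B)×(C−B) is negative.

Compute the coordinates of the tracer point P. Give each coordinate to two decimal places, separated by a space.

A=(0,0), D=(5.00,0)
B = A + 2.00·(cos123°, sin123°) = (-1.0893, 1.6773)
|BD| = 6.3161
circle(B,7.00) ∩ circle(D,3.00): a=6.3246, h=3.0000
  candidates: C₊=(5.8049,2.8900) cross=18.948; C₋=(4.2115,-2.8945) cross=-18.948
  mode - wants cross < 0 → take C=(4.2115,-2.8945) (cross=-18.948)
ex = (C−B)/|BC| = (0.7573,-0.6531); ey = (0.6531,0.7573)
P = B + 2.85·ex + 3.08·ey = (3.0805,2.1483)

3.08 2.15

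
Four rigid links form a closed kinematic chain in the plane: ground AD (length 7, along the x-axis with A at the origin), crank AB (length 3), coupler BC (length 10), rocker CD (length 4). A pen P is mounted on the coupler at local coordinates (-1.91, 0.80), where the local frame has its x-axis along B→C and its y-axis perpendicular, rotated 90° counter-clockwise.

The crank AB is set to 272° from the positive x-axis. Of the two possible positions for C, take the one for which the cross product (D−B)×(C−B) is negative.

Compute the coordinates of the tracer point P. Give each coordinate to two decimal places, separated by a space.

A=(0,0), D=(7.00,0)
B = A + 3.00·(cos272°, sin272°) = (0.1047, -2.9982)
|BD| = 7.5189
circle(B,10.00) ∩ circle(D,4.00): a=9.3454, h=3.5587
  candidates: C₊=(7.2559,3.9918) cross=26.757; C₋=(10.0940,-2.5352) cross=-26.757
  mode - wants cross < 0 → take C=(10.0940,-2.5352) (cross=-26.757)
ex = (C−B)/|BC| = (0.9989,0.0463); ey = (-0.0463,0.9989)
P = B + -1.91·ex + 0.80·ey = (-1.8403,-2.2875)

-1.84 -2.29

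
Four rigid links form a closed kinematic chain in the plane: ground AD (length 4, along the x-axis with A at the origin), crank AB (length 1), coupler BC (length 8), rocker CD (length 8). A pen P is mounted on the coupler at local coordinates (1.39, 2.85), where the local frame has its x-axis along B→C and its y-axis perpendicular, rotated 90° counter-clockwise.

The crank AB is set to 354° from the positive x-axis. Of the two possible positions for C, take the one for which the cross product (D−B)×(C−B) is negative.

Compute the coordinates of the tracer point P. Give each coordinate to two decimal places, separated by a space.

4.08 -0.83

A=(0,0), D=(4.00,0)
B = A + 1.00·(cos354°, sin354°) = (0.9945, -0.1045)
|BD| = 3.0073
circle(B,8.00) ∩ circle(D,8.00): a=1.5036, h=7.8574
  candidates: C₊=(2.2242,7.8004) cross=23.630; C₋=(2.7704,-7.9049) cross=-23.630
  mode - wants cross < 0 → take C=(2.7704,-7.9049) (cross=-23.630)
ex = (C−B)/|BC| = (0.2220,-0.9751); ey = (0.9751,0.2220)
P = B + 1.39·ex + 2.85·ey = (4.0820,-0.8272)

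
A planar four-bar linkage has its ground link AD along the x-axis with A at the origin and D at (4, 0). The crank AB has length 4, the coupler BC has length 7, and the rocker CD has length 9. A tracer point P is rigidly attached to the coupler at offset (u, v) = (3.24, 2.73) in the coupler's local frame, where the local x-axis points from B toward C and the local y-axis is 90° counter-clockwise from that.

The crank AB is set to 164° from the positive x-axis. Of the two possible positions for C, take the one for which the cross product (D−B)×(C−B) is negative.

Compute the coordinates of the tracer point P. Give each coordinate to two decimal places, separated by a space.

-0.69 -1.72

A=(0,0), D=(4.00,0)
B = A + 4.00·(cos164°, sin164°) = (-3.8450, 1.1025)
|BD| = 7.9221
circle(B,7.00) ∩ circle(D,9.00): a=1.9414, h=6.7254
  candidates: C₊=(-0.9865,7.4923) cross=53.280; C₋=(-2.8585,-5.8276) cross=-53.280
  mode - wants cross < 0 → take C=(-2.8585,-5.8276) (cross=-53.280)
ex = (C−B)/|BC| = (0.1409,-0.9900); ey = (0.9900,0.1409)
P = B + 3.24·ex + 2.73·ey = (-0.6857,-1.7204)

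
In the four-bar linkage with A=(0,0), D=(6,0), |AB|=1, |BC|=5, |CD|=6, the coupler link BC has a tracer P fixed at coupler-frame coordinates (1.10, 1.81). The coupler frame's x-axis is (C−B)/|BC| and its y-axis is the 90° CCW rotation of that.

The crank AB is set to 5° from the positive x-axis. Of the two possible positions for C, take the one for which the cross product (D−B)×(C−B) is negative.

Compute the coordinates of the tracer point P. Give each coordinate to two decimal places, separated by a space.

A=(0,0), D=(6.00,0)
B = A + 1.00·(cos5°, sin5°) = (0.9962, 0.0872)
|BD| = 5.0046
circle(B,5.00) ∩ circle(D,6.00): a=1.4033, h=4.7990
  candidates: C₊=(2.4828,4.8610) cross=24.017; C₋=(2.3157,-4.7356) cross=-24.017
  mode - wants cross < 0 → take C=(2.3157,-4.7356) (cross=-24.017)
ex = (C−B)/|BC| = (0.2639,-0.9646); ey = (0.9646,0.2639)
P = B + 1.10·ex + 1.81·ey = (3.0323,-0.4962)

3.03 -0.50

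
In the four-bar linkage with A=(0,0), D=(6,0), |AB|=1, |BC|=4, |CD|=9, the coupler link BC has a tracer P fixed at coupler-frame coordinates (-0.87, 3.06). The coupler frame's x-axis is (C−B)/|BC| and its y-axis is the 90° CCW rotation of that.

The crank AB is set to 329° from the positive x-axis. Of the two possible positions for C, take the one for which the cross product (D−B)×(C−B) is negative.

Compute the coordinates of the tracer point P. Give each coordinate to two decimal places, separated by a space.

3.06 -2.81

A=(0,0), D=(6.00,0)
B = A + 1.00·(cos329°, sin329°) = (0.8572, -0.5150)
|BD| = 5.1686
circle(B,4.00) ∩ circle(D,9.00): a=-3.7037, h=1.5107
  candidates: C₊=(-2.9787,0.6191) cross=7.808; C₋=(-2.6776,-2.3873) cross=-7.808
  mode - wants cross < 0 → take C=(-2.6776,-2.3873) (cross=-7.808)
ex = (C−B)/|BC| = (-0.8837,-0.4681); ey = (0.4681,-0.8837)
P = B + -0.87·ex + 3.06·ey = (3.0583,-2.8119)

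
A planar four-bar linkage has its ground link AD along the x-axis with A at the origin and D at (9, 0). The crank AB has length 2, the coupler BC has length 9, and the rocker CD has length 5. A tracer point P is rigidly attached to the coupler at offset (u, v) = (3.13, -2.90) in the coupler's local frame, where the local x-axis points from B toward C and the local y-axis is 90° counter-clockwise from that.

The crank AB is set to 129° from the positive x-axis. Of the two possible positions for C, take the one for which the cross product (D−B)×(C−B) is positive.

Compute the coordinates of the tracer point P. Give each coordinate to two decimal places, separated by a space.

2.68 -0.09

A=(0,0), D=(9.00,0)
B = A + 2.00·(cos129°, sin129°) = (-1.2586, 1.5543)
|BD| = 10.3757
circle(B,9.00) ∩ circle(D,5.00): a=7.8865, h=4.3363
  candidates: C₊=(7.1884,4.6603) cross=44.992; C₋=(5.8893,-3.9145) cross=-44.992
  mode + wants cross > 0 → take C=(7.1884,4.6603) (cross=44.992)
ex = (C−B)/|BC| = (0.9386,0.3451); ey = (-0.3451,0.9386)
P = B + 3.13·ex + -2.90·ey = (2.6799,-0.0873)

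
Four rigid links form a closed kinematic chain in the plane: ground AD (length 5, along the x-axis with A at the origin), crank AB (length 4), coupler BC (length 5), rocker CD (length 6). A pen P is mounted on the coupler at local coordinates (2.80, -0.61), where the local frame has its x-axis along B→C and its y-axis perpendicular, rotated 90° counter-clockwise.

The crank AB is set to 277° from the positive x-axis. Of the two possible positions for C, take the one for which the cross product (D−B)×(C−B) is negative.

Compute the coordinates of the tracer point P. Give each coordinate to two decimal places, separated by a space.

2.80 -5.66

A=(0,0), D=(5.00,0)
B = A + 4.00·(cos277°, sin277°) = (0.4875, -3.9702)
|BD| = 6.0104
circle(B,5.00) ∩ circle(D,6.00): a=2.0901, h=4.5422
  candidates: C₊=(-0.9436,0.8206) cross=27.300; C₋=(5.0570,-5.9997) cross=-27.300
  mode - wants cross < 0 → take C=(5.0570,-5.9997) (cross=-27.300)
ex = (C−B)/|BC| = (0.9139,-0.4059); ey = (0.4059,0.9139)
P = B + 2.80·ex + -0.61·ey = (2.7988,-5.6642)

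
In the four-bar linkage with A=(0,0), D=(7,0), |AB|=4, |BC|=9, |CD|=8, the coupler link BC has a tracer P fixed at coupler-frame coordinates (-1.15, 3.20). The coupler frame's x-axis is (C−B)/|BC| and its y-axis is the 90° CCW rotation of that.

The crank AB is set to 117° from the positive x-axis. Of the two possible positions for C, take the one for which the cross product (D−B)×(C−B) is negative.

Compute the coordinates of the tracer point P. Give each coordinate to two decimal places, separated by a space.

A=(0,0), D=(7.00,0)
B = A + 4.00·(cos117°, sin117°) = (-1.8160, 3.5640)
|BD| = 9.5091
circle(B,9.00) ∩ circle(D,8.00): a=5.6484, h=7.0068
  candidates: C₊=(6.0469,7.9430) cross=66.628; C₋=(0.7946,-5.0490) cross=-66.628
  mode - wants cross < 0 → take C=(0.7946,-5.0490) (cross=-66.628)
ex = (C−B)/|BC| = (0.2901,-0.9570); ey = (0.9570,0.2901)
P = B + -1.15·ex + 3.20·ey = (0.9129,5.5928)

0.91 5.59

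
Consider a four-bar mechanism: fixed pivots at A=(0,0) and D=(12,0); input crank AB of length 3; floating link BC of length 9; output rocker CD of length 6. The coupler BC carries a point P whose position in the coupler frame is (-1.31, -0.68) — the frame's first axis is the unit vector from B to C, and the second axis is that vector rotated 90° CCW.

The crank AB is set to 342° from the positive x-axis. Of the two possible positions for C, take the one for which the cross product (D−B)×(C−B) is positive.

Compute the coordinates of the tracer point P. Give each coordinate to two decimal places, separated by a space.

2.39 -2.33

A=(0,0), D=(12.00,0)
B = A + 3.00·(cos342°, sin342°) = (2.8532, -0.9271)
|BD| = 9.1937
circle(B,9.00) ∩ circle(D,6.00): a=7.0442, h=5.6017
  candidates: C₊=(9.2966,5.3564) cross=51.501; C₋=(10.4263,-5.7899) cross=-51.501
  mode + wants cross > 0 → take C=(9.2966,5.3564) (cross=51.501)
ex = (C−B)/|BC| = (0.7159,0.6982); ey = (-0.6982,0.7159)
P = B + -1.31·ex + -0.68·ey = (2.3900,-2.3285)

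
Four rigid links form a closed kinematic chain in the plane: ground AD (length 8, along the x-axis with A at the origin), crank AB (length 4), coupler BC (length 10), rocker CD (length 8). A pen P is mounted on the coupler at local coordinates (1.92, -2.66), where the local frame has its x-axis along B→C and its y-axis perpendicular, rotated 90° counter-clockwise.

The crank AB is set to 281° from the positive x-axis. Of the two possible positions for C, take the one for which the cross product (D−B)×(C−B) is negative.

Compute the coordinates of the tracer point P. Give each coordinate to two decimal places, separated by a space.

1.52 -7.12

A=(0,0), D=(8.00,0)
B = A + 4.00·(cos281°, sin281°) = (0.7632, -3.9265)
|BD| = 8.2334
circle(B,10.00) ∩ circle(D,8.00): a=6.3029, h=7.7636
  candidates: C₊=(2.6007,5.9032) cross=63.920; C₋=(10.0057,-7.7445) cross=-63.920
  mode - wants cross < 0 → take C=(10.0057,-7.7445) (cross=-63.920)
ex = (C−B)/|BC| = (0.9242,-0.3818); ey = (0.3818,0.9242)
P = B + 1.92·ex + -2.66·ey = (1.5222,-7.1181)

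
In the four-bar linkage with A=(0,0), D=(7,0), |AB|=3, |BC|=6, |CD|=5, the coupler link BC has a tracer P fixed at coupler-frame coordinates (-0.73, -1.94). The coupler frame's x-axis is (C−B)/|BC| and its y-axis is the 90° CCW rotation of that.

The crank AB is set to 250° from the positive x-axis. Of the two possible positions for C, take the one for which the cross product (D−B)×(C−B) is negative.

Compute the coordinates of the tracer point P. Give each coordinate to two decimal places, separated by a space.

A=(0,0), D=(7.00,0)
B = A + 3.00·(cos250°, sin250°) = (-1.0261, -2.8191)
|BD| = 8.5068
circle(B,6.00) ∩ circle(D,5.00): a=4.8999, h=3.4628
  candidates: C₊=(2.4494,2.0718) cross=29.457; C₋=(4.7445,-4.4624) cross=-29.457
  mode - wants cross < 0 → take C=(4.7445,-4.4624) (cross=-29.457)
ex = (C−B)/|BC| = (0.9618,-0.2739); ey = (0.2739,0.9618)
P = B + -0.73·ex + -1.94·ey = (-2.2595,-4.4850)

-2.26 -4.48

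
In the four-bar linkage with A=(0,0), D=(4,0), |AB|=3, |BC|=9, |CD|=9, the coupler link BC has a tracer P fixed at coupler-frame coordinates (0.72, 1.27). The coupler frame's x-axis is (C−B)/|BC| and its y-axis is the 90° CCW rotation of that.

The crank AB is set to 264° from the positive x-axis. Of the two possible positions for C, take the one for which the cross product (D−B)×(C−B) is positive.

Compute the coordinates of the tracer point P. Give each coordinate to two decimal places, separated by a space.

A=(0,0), D=(4.00,0)
B = A + 3.00·(cos264°, sin264°) = (-0.3136, -2.9836)
|BD| = 5.2449
circle(B,9.00) ∩ circle(D,9.00): a=2.6224, h=8.6095
  candidates: C₊=(-3.0543,5.5890) cross=45.156; C₋=(6.7407,-8.5725) cross=-45.156
  mode + wants cross > 0 → take C=(-3.0543,5.5890) (cross=45.156)
ex = (C−B)/|BC| = (-0.3045,0.9525); ey = (-0.9525,-0.3045)
P = B + 0.72·ex + 1.27·ey = (-1.7425,-2.6845)

-1.74 -2.68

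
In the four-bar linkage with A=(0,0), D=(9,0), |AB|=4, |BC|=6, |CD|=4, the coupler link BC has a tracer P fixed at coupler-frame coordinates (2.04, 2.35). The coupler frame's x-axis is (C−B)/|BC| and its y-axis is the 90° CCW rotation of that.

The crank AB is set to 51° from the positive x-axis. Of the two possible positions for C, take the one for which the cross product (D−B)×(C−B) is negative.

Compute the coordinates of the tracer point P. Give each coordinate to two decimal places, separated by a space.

5.58 2.55

A=(0,0), D=(9.00,0)
B = A + 4.00·(cos51°, sin51°) = (2.5173, 3.1086)
|BD| = 7.1895
circle(B,6.00) ∩ circle(D,4.00): a=4.9857, h=3.3381
  candidates: C₊=(8.4562,3.9629) cross=23.999; C₋=(5.5695,-2.0571) cross=-23.999
  mode - wants cross < 0 → take C=(5.5695,-2.0571) (cross=-23.999)
ex = (C−B)/|BC| = (0.5087,-0.8609); ey = (0.8609,0.5087)
P = B + 2.04·ex + 2.35·ey = (5.5782,2.5477)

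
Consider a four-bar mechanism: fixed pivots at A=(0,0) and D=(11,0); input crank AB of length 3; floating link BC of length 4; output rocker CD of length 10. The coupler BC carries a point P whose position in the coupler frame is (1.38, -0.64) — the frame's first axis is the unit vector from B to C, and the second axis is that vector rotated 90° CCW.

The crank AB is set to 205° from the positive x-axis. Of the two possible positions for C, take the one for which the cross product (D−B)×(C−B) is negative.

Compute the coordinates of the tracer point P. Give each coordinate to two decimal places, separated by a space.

-1.49 -2.16

A=(0,0), D=(11.00,0)
B = A + 3.00·(cos205°, sin205°) = (-2.7189, -1.2679)
|BD| = 13.7774
circle(B,4.00) ∩ circle(D,10.00): a=3.8402, h=1.1193
  candidates: C₊=(1.0020,0.2000) cross=15.420; C₋=(1.2080,-2.0290) cross=-15.420
  mode - wants cross < 0 → take C=(1.2080,-2.0290) (cross=-15.420)
ex = (C−B)/|BC| = (0.9817,-0.1903); ey = (0.1903,0.9817)
P = B + 1.38·ex + -0.64·ey = (-1.4859,-2.1587)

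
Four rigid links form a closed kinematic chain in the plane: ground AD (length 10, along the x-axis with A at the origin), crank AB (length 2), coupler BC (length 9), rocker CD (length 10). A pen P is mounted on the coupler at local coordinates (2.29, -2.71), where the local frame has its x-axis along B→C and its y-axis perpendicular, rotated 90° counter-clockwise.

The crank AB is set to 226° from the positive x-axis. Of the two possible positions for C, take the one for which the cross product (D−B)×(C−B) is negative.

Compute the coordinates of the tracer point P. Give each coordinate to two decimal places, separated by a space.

A=(0,0), D=(10.00,0)
B = A + 2.00·(cos226°, sin226°) = (-1.3893, -1.4387)
|BD| = 11.4798
circle(B,9.00) ∩ circle(D,10.00): a=4.9124, h=7.5411
  candidates: C₊=(2.5393,6.6586) cross=86.571; C₋=(4.4294,-8.3047) cross=-86.571
  mode - wants cross < 0 → take C=(4.4294,-8.3047) (cross=-86.571)
ex = (C−B)/|BC| = (0.6465,-0.7629); ey = (0.7629,0.6465)
P = B + 2.29·ex + -2.71·ey = (-1.9762,-4.9378)

-1.98 -4.94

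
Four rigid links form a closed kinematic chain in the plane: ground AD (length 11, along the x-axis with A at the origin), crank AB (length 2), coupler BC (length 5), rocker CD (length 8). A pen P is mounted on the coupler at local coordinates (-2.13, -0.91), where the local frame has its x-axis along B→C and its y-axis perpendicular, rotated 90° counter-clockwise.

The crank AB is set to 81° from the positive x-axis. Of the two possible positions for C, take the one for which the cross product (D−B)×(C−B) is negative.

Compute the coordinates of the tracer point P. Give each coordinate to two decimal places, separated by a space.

-1.68 3.16

A=(0,0), D=(11.00,0)
B = A + 2.00·(cos81°, sin81°) = (0.3129, 1.9754)
|BD| = 10.8682
circle(B,5.00) ∩ circle(D,8.00): a=3.6398, h=3.4280
  candidates: C₊=(4.5152,4.6848) cross=37.257; C₋=(3.2690,-2.0571) cross=-37.257
  mode - wants cross < 0 → take C=(3.2690,-2.0571) (cross=-37.257)
ex = (C−B)/|BC| = (0.5912,-0.8065); ey = (0.8065,0.5912)
P = B + -2.13·ex + -0.91·ey = (-1.6804,3.1552)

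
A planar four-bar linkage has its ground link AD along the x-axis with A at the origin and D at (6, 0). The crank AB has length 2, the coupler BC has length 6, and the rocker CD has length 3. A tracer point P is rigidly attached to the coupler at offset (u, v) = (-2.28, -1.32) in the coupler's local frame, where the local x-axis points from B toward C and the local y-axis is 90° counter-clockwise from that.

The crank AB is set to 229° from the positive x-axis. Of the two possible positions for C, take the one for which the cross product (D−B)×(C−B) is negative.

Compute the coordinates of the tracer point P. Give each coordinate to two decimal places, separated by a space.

-3.80 -2.38

A=(0,0), D=(6.00,0)
B = A + 2.00·(cos229°, sin229°) = (-1.3121, -1.5094)
|BD| = 7.4663
circle(B,6.00) ∩ circle(D,3.00): a=5.5413, h=2.3009
  candidates: C₊=(3.6496,1.8643) cross=17.179; C₋=(4.5799,-2.6426) cross=-17.179
  mode - wants cross < 0 → take C=(4.5799,-2.6426) (cross=-17.179)
ex = (C−B)/|BC| = (0.9820,-0.1889); ey = (0.1889,0.9820)
P = B + -2.28·ex + -1.32·ey = (-3.8004,-2.3751)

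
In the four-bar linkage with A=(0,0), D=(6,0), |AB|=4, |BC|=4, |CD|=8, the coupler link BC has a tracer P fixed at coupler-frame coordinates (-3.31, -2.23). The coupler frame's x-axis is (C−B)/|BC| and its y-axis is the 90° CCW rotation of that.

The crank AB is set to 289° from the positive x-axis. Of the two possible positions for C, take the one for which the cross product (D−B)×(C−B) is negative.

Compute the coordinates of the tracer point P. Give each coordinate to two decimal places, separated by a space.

A=(0,0), D=(6.00,0)
B = A + 4.00·(cos289°, sin289°) = (1.3023, -3.7821)
|BD| = 6.0310
circle(B,4.00) ∩ circle(D,8.00): a=-0.9640, h=3.8821
  candidates: C₊=(-1.8831,-1.3627) cross=23.413; C₋=(2.9859,-7.4105) cross=-23.413
  mode - wants cross < 0 → take C=(2.9859,-7.4105) (cross=-23.413)
ex = (C−B)/|BC| = (0.4209,-0.9071); ey = (0.9071,0.4209)
P = B + -3.31·ex + -2.23·ey = (-2.1138,-1.7182)

-2.11 -1.72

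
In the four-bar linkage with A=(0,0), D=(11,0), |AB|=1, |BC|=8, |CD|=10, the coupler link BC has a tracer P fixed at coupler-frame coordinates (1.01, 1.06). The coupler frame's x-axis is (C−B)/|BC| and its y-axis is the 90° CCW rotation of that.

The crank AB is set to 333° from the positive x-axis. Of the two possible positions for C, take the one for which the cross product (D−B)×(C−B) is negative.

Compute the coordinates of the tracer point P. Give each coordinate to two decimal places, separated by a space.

2.29 -0.88

A=(0,0), D=(11.00,0)
B = A + 1.00·(cos333°, sin333°) = (0.8910, -0.4540)
|BD| = 10.1192
circle(B,8.00) ∩ circle(D,10.00): a=3.2808, h=7.2963
  candidates: C₊=(3.8411,6.9822) cross=73.833; C₋=(4.4958,-7.5958) cross=-73.833
  mode - wants cross < 0 → take C=(4.4958,-7.5958) (cross=-73.833)
ex = (C−B)/|BC| = (0.4506,-0.8927); ey = (0.8927,0.4506)
P = B + 1.01·ex + 1.06·ey = (2.2924,-0.8780)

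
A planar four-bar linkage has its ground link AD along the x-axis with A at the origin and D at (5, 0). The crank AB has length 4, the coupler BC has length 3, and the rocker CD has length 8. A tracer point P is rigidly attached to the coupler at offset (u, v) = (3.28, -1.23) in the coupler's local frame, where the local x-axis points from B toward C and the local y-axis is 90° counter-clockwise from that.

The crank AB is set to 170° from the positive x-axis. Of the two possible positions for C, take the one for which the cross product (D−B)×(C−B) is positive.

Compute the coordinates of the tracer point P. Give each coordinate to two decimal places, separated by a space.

-1.14 2.79

A=(0,0), D=(5.00,0)
B = A + 4.00·(cos170°, sin170°) = (-3.9392, 0.6946)
|BD| = 8.9662
circle(B,3.00) ∩ circle(D,8.00): a=1.4160, h=2.6448
  candidates: C₊=(-2.3226,3.2217) cross=23.714; C₋=(-2.7324,-2.0519) cross=-23.714
  mode + wants cross > 0 → take C=(-2.3226,3.2217) (cross=23.714)
ex = (C−B)/|BC| = (0.5389,0.8424); ey = (-0.8424,0.5389)
P = B + 3.28·ex + -1.23·ey = (-1.1356,2.7948)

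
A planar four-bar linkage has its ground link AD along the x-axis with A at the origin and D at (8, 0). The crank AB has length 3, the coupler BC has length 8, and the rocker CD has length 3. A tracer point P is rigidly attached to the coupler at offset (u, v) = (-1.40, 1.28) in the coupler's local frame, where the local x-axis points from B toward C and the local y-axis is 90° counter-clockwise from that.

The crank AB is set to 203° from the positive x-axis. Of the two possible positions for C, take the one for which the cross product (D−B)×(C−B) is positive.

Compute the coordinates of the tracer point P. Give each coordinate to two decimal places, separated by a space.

-4.40 -0.22

A=(0,0), D=(8.00,0)
B = A + 3.00·(cos203°, sin203°) = (-2.7615, -1.1722)
|BD| = 10.8252
circle(B,8.00) ∩ circle(D,3.00): a=7.9530, h=0.8663
  candidates: C₊=(5.0509,0.5502) cross=9.378; C₋=(5.2385,-1.1722) cross=-9.378
  mode + wants cross > 0 → take C=(5.0509,0.5502) (cross=9.378)
ex = (C−B)/|BC| = (0.9765,0.2153); ey = (-0.2153,0.9765)
P = B + -1.40·ex + 1.28·ey = (-4.4043,-0.2236)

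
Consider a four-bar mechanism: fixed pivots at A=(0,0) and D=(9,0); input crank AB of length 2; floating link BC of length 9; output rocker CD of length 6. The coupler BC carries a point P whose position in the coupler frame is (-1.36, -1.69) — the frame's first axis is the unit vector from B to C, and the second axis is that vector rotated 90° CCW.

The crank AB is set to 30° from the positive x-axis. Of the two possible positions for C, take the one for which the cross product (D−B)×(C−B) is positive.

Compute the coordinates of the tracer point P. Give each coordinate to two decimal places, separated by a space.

1.54 -1.16

A=(0,0), D=(9.00,0)
B = A + 2.00·(cos30°, sin30°) = (1.7321, 1.0000)
|BD| = 7.3364
circle(B,9.00) ∩ circle(D,6.00): a=6.7351, h=5.9698
  candidates: C₊=(9.2180,5.9960) cross=43.797; C₋=(7.5906,-5.8321) cross=-43.797
  mode + wants cross > 0 → take C=(9.2180,5.9960) (cross=43.797)
ex = (C−B)/|BC| = (0.8318,0.5551); ey = (-0.5551,0.8318)
P = B + -1.36·ex + -1.69·ey = (1.5390,-1.1607)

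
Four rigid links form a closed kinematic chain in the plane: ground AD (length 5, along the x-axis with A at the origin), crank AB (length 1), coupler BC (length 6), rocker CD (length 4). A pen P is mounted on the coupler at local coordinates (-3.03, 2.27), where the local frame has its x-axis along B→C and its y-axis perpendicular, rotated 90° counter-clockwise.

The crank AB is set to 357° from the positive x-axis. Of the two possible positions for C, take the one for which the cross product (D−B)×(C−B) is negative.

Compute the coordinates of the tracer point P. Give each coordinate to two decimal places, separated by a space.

A=(0,0), D=(5.00,0)
B = A + 1.00·(cos357°, sin357°) = (0.9986, -0.0523)
|BD| = 4.0017
circle(B,6.00) ∩ circle(D,4.00): a=4.4998, h=3.9689
  candidates: C₊=(5.4461,3.9750) cross=15.882; C₋=(5.5499,-3.9620) cross=-15.882
  mode - wants cross < 0 → take C=(5.5499,-3.9620) (cross=-15.882)
ex = (C−B)/|BC| = (0.7586,-0.6516); ey = (0.6516,0.7586)
P = B + -3.03·ex + 2.27·ey = (0.1794,3.6440)

0.18 3.64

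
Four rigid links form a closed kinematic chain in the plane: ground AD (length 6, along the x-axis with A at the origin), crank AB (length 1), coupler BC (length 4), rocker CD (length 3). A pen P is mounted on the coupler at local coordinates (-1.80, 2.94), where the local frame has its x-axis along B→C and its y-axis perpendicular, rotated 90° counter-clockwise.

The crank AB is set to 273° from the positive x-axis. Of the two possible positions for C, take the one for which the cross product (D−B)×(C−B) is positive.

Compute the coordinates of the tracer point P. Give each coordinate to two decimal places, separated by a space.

A=(0,0), D=(6.00,0)
B = A + 1.00·(cos273°, sin273°) = (0.0523, -0.9986)
|BD| = 6.0309
circle(B,4.00) ∩ circle(D,3.00): a=3.5958, h=1.7522
  candidates: C₊=(3.3084,1.3248) cross=10.567; C₋=(3.8886,-2.1312) cross=-10.567
  mode + wants cross > 0 → take C=(3.3084,1.3248) (cross=10.567)
ex = (C−B)/|BC| = (0.8140,0.5809); ey = (-0.5809,0.8140)
P = B + -1.80·ex + 2.94·ey = (-3.1206,0.3490)

-3.12 0.35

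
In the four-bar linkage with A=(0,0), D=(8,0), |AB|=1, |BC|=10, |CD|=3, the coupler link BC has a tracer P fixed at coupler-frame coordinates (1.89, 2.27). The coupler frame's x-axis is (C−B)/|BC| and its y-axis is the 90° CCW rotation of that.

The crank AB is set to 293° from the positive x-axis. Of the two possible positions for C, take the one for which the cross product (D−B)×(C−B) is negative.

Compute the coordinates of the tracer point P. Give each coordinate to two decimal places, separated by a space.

A=(0,0), D=(8.00,0)
B = A + 1.00·(cos293°, sin293°) = (0.3907, -0.9205)
|BD| = 7.6647
circle(B,10.00) ∩ circle(D,3.00): a=9.7686, h=2.1386
  candidates: C₊=(9.8318,2.3758) cross=16.392; C₋=(10.3455,-1.8705) cross=-16.392
  mode - wants cross < 0 → take C=(10.3455,-1.8705) (cross=-16.392)
ex = (C−B)/|BC| = (0.9955,-0.0950); ey = (0.0950,0.9955)
P = B + 1.89·ex + 2.27·ey = (2.4878,1.1597)

2.49 1.16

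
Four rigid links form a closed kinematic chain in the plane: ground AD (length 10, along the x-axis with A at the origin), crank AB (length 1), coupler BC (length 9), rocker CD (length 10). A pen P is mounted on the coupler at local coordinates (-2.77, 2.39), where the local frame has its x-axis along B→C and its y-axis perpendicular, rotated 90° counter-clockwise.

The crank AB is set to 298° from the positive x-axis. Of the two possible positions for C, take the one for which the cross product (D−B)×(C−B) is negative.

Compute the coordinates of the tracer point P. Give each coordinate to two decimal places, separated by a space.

A=(0,0), D=(10.00,0)
B = A + 1.00·(cos298°, sin298°) = (0.4695, -0.8829)
|BD| = 9.5713
circle(B,9.00) ∩ circle(D,10.00): a=3.7931, h=8.1616
  candidates: C₊=(3.4935,7.5938) cross=78.118; C₋=(4.9993,-8.6599) cross=-78.118
  mode - wants cross < 0 → take C=(4.9993,-8.6599) (cross=-78.118)
ex = (C−B)/|BC| = (0.5033,-0.8641); ey = (0.8641,0.5033)
P = B + -2.77·ex + 2.39·ey = (1.1405,2.7135)

1.14 2.71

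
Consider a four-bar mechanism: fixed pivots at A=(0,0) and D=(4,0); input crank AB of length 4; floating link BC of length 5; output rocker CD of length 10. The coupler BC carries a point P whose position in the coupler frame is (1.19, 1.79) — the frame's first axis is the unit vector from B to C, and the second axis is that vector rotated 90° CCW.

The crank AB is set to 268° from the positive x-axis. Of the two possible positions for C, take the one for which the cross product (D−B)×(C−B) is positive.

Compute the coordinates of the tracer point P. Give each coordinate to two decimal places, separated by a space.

A=(0,0), D=(4.00,0)
B = A + 4.00·(cos268°, sin268°) = (-0.1396, -3.9976)
|BD| = 5.7547
circle(B,5.00) ∩ circle(D,10.00): a=-3.6390, h=3.4289
  candidates: C₊=(-5.1392,-4.0589) cross=19.732; C₋=(-0.3754,-8.9920) cross=-19.732
  mode + wants cross > 0 → take C=(-5.1392,-4.0589) (cross=19.732)
ex = (C−B)/|BC| = (-0.9999,-0.0123); ey = (0.0123,-0.9999)
P = B + 1.19·ex + 1.79·ey = (-1.3076,-5.8020)

-1.31 -5.80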